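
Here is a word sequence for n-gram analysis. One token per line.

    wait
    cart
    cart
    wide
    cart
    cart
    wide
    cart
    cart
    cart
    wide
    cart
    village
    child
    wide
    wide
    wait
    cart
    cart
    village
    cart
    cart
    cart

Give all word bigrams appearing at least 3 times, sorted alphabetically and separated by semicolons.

cart cart; cart wide; wide cart

Bigram counts meeting the condition (at least 3 times):
  cart cart: 7
  cart wide: 3
  wide cart: 3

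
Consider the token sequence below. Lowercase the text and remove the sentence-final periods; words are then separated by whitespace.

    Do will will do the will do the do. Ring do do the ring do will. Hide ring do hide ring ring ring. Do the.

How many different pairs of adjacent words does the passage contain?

25 tokens → 24 bigram windows in total.
Repeated bigrams (each contributes count−1 duplicates):
  do the: 4
  ring do: 4
  do will: 2
  hide ring: 2
  ring ring: 2
  will do: 2
10 duplicate windows → 24 − 10 = 14 distinct.

14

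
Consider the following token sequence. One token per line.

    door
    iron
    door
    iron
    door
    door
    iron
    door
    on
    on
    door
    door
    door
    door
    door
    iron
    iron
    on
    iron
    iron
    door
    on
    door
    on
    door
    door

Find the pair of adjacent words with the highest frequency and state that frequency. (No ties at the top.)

"door door", 6 times

Bigram frequencies (highest first):
  door door: 6
  door iron: 4
  iron door: 4
  door on: 3
  on door: 3
  iron iron: 2
  … (3 more, each ≤ 1)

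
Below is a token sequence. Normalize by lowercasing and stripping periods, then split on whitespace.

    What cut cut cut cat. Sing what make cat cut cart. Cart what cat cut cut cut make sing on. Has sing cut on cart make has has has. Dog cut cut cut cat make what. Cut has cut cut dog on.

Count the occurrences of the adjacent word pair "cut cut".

Scanning the 41 overlapping bigram windows for "cut cut":
  position 2–3: cut cut
  position 3–4: cut cut
  position 15–16: cut cut
  position 16–17: cut cut
  position 31–32: cut cut
  position 32–33: cut cut
  position 39–40: cut cut

7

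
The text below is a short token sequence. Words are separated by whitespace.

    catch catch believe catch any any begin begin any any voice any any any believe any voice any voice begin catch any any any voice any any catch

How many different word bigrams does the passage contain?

28 tokens → 27 bigram windows in total.
Repeated bigrams (each contributes count−1 duplicates):
  any any: 7
  any voice: 4
  voice any: 3
  catch any: 2
12 duplicate windows → 27 − 12 = 15 distinct.

15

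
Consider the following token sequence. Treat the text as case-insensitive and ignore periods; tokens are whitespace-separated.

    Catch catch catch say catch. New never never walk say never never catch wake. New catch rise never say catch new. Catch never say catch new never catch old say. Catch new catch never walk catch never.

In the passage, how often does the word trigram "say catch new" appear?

4

Scanning the 35 overlapping trigram windows for "say catch new":
  position 4–6: say catch new
  position 19–21: say catch new
  position 24–26: say catch new
  position 30–32: say catch new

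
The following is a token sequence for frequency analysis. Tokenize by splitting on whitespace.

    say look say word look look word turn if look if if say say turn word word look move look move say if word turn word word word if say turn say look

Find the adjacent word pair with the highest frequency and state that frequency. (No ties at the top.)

Bigram frequencies (highest first):
  word word: 3
  say look: 2
  word look: 2
  word turn: 2
  if say: 2
  say turn: 2
  … (17 more, each ≤ 2)

"word word", 3 times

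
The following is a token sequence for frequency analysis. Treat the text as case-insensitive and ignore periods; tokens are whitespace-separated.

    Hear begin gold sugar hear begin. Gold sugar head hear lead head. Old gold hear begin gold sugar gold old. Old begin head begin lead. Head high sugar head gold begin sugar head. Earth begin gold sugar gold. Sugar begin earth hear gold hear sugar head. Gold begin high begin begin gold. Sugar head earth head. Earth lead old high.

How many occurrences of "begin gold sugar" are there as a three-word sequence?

Scanning the 58 overlapping trigram windows for "begin gold sugar":
  position 2–4: begin gold sugar
  position 6–8: begin gold sugar
  position 16–18: begin gold sugar
  position 35–37: begin gold sugar
  position 51–53: begin gold sugar

5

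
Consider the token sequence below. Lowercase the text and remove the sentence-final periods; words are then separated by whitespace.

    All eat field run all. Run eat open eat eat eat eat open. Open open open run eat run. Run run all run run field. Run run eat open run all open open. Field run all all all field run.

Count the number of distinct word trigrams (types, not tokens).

40 tokens → 38 trigram windows in total.
Repeated trigrams (each contributes count−1 duplicates):
  eat eat eat: 2
  field run all: 2
  open open open: 2
  run all run: 2
  run eat open: 2
5 duplicate windows → 38 − 5 = 33 distinct.

33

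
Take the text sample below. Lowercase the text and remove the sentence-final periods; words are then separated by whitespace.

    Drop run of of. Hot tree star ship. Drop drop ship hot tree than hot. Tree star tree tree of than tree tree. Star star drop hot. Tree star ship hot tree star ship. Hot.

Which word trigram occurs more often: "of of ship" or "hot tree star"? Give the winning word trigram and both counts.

"of of ship": 0 occurrences
"hot tree star": 4 occurrences

"hot tree star" (4 vs 0)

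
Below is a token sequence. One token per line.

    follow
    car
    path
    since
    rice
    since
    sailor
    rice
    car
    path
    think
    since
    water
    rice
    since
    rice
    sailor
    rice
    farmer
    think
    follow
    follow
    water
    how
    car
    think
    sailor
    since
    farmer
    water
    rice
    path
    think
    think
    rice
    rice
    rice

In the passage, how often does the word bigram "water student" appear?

Scanning the 36 overlapping bigram windows for "water student":
  (none found)

0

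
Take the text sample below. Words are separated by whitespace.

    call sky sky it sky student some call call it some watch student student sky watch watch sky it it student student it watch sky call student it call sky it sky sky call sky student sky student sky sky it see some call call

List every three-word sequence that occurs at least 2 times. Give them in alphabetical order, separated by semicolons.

sky it sky; sky sky it; sky student sky; some call call

Trigram counts meeting the condition (at least 2 times):
  sky it sky: 2
  sky sky it: 2
  sky student sky: 2
  some call call: 2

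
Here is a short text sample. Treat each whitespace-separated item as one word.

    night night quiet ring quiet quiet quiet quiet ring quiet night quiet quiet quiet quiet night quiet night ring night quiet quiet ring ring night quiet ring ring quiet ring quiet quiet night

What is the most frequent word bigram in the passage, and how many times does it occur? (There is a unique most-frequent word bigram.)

Bigram frequencies (highest first):
  quiet quiet: 8
  night quiet: 5
  quiet ring: 5
  ring quiet: 4
  quiet night: 4
  ring night: 2
  … (3 more, each ≤ 2)

"quiet quiet", 8 times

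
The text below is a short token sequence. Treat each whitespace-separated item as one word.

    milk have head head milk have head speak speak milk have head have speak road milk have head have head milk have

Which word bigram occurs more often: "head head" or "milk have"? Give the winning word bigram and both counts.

"milk have" (5 vs 1)

"head head": 1 occurrence
"milk have": 5 occurrences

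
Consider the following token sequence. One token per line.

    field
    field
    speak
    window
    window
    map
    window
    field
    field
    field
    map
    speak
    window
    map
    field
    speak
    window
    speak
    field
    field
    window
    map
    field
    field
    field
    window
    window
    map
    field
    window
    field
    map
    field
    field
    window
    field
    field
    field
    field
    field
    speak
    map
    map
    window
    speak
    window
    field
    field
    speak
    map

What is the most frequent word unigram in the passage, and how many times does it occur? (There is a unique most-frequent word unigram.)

"field", 22 times

Unigram frequencies (highest first):
  field: 22
  window: 12
  map: 9
  speak: 7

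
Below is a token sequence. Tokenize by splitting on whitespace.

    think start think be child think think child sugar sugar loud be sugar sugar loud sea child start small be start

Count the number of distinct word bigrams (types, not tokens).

18

21 tokens → 20 bigram windows in total.
Repeated bigrams (each contributes count−1 duplicates):
  sugar loud: 2
  sugar sugar: 2
2 duplicate windows → 20 − 2 = 18 distinct.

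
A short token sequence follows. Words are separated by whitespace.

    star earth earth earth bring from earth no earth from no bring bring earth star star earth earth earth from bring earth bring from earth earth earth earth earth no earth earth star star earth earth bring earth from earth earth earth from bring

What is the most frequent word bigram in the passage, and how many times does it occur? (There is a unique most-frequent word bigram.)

"earth earth", 12 times

Bigram frequencies (highest first):
  earth earth: 12
  earth from: 4
  star earth: 3
  earth bring: 3
  from earth: 3
  bring earth: 3
  … (9 more, each ≤ 2)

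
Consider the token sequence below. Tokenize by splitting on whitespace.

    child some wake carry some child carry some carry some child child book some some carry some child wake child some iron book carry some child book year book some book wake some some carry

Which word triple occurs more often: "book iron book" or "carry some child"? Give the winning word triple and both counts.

"carry some child" (4 vs 0)

"book iron book": 0 occurrences
"carry some child": 4 occurrences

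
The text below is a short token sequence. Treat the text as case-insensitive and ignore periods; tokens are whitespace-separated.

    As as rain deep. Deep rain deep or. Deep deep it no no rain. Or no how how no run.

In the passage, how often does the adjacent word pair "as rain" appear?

Scanning the 19 overlapping bigram windows for "as rain":
  position 2–3: as rain

1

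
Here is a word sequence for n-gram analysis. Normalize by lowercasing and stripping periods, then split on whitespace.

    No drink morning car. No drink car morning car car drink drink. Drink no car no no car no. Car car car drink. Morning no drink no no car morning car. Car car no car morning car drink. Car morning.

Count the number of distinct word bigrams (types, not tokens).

13

40 tokens → 39 bigram windows in total.
Repeated bigrams (each contributes count−1 duplicates):
  car car: 5
  no car: 5
  car morning: 4
  car no: 4
  morning car: 4
  car drink: 3
  no drink: 3
  drink car: 2
  … (4 more repeated)
26 duplicate windows → 39 − 26 = 13 distinct.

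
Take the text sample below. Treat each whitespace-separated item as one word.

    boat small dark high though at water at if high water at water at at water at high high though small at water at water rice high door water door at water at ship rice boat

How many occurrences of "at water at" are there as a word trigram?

Scanning the 34 overlapping trigram windows for "at water at":
  position 6–8: at water at
  position 12–14: at water at
  position 15–17: at water at
  position 22–24: at water at
  position 31–33: at water at

5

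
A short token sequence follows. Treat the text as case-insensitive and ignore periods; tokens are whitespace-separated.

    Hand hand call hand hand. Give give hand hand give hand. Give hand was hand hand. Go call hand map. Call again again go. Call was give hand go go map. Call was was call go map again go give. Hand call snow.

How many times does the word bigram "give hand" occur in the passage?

Scanning the 42 overlapping bigram windows for "give hand":
  position 7–8: give hand
  position 10–11: give hand
  position 12–13: give hand
  position 27–28: give hand
  position 40–41: give hand

5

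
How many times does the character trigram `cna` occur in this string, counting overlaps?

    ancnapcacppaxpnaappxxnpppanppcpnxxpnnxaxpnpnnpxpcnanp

2

Sliding a length-3 window over the 53 characters (51 positions):
  position 3–5: cna
  position 49–51: cna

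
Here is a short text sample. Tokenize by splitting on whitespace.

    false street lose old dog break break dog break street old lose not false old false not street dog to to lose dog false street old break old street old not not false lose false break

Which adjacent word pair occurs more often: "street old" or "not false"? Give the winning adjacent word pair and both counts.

"street old" (3 vs 2)

"street old": 3 occurrences
"not false": 2 occurrences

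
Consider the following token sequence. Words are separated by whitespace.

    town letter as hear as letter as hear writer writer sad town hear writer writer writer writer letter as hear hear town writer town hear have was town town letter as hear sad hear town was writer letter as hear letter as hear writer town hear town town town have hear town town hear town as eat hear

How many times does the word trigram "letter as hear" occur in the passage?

6

Scanning the 56 overlapping trigram windows for "letter as hear":
  position 2–4: letter as hear
  position 6–8: letter as hear
  position 18–20: letter as hear
  position 30–32: letter as hear
  position 38–40: letter as hear
  position 41–43: letter as hear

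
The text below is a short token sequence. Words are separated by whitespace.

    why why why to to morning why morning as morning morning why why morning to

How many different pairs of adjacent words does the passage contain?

15 tokens → 14 bigram windows in total.
Repeated bigrams (each contributes count−1 duplicates):
  why why: 3
  morning why: 2
  why morning: 2
4 duplicate windows → 14 − 4 = 10 distinct.

10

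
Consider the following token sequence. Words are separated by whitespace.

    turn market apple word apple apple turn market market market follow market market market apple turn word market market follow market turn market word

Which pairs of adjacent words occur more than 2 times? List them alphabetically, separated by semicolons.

Bigram counts meeting the condition (more than 2 times):
  market market: 5
  turn market: 3

market market; turn market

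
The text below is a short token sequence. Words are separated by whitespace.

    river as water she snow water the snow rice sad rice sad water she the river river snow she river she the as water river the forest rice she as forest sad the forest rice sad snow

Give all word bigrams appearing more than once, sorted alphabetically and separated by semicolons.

as water; forest rice; rice sad; she the; the forest; water she

Bigram counts meeting the condition (more than once):
  as water: 2
  forest rice: 2
  rice sad: 3
  she the: 2
  the forest: 2
  water she: 2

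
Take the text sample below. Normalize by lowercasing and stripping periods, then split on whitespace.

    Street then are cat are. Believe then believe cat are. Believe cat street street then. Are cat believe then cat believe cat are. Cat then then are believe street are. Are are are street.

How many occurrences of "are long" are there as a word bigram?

Scanning the 33 overlapping bigram windows for "are long":
  (none found)

0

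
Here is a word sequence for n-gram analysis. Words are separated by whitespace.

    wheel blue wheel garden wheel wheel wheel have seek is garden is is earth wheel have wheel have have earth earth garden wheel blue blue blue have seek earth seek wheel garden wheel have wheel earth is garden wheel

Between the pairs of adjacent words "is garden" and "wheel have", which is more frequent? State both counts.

"is garden": 2 occurrences
"wheel have": 4 occurrences

"wheel have" (4 vs 2)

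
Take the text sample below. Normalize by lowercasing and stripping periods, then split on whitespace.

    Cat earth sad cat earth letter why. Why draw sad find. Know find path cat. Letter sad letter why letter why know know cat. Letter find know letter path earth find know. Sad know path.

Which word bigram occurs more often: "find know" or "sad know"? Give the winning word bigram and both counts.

"find know": 3 occurrences
"sad know": 1 occurrence

"find know" (3 vs 1)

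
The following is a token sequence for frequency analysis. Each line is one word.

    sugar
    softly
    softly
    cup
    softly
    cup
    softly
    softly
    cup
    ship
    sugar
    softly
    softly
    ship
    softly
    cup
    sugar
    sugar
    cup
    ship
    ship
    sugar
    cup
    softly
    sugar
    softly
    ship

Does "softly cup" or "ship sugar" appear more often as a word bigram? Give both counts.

"softly cup" (4 vs 2)

"softly cup": 4 occurrences
"ship sugar": 2 occurrences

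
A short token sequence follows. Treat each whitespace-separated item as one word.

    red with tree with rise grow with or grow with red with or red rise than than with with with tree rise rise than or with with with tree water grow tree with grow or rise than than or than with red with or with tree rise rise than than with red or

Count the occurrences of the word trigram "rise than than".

3

Scanning the 51 overlapping trigram windows for "rise than than":
  position 15–17: rise than than
  position 36–38: rise than than
  position 48–50: rise than than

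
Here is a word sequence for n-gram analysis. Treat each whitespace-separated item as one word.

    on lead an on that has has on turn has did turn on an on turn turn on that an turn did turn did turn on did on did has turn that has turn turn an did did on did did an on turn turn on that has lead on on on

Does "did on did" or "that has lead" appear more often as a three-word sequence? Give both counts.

"did on did": 2 occurrences
"that has lead": 1 occurrence

"did on did" (2 vs 1)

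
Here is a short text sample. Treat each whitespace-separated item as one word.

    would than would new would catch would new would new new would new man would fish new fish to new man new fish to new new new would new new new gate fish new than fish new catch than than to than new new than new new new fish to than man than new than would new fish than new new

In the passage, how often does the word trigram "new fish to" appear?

Scanning the 59 overlapping trigram windows for "new fish to":
  position 17–19: new fish to
  position 22–24: new fish to
  position 48–50: new fish to

3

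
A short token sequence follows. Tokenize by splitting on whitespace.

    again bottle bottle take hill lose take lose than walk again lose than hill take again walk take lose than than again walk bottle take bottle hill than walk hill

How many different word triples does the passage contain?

30 tokens → 28 trigram windows in total.
Repeated trigrams (each contributes count−1 duplicates):
  take lose than: 2
1 duplicate windows → 28 − 1 = 27 distinct.

27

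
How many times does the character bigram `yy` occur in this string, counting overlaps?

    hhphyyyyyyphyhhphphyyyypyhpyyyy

11

Sliding a length-2 window over the 31 characters (30 positions):
  position 5–6: yy
  position 6–7: yy
  position 7–8: yy
  position 8–9: yy
  position 9–10: yy
  position 20–21: yy
  position 21–22: yy
  position 22–23: yy
  position 28–29: yy
  position 29–30: yy
  … (1 more)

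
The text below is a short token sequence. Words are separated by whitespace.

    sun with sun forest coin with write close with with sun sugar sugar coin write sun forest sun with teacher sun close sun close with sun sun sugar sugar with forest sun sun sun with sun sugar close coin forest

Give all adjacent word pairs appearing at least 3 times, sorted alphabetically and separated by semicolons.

sun sugar; sun sun; sun with; with sun

Bigram counts meeting the condition (at least 3 times):
  sun sugar: 3
  sun sun: 3
  sun with: 3
  with sun: 4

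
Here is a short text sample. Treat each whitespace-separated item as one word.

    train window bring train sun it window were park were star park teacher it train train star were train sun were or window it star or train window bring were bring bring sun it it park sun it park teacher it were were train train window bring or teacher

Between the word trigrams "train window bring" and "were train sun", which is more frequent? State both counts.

"train window bring": 3 occurrences
"were train sun": 1 occurrence

"train window bring" (3 vs 1)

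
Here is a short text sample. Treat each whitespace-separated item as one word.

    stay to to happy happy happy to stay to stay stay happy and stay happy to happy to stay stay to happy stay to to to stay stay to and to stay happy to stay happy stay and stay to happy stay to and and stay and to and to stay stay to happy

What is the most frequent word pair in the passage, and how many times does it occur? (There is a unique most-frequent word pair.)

Bigram frequencies (highest first):
  stay to: 8
  to stay: 7
  to happy: 5
  happy to: 4
  stay stay: 4
  stay happy: 4
  … (9 more, each ≤ 3)

"stay to", 8 times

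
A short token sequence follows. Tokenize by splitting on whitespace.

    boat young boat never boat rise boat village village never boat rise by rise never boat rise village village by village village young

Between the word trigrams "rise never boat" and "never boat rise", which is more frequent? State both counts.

"rise never boat": 1 occurrence
"never boat rise": 3 occurrences

"never boat rise" (3 vs 1)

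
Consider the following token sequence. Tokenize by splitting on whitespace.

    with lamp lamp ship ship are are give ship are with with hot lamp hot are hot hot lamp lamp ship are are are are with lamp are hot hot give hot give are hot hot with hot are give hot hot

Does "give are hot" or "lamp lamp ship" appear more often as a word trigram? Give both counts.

"lamp lamp ship" (2 vs 1)

"give are hot": 1 occurrence
"lamp lamp ship": 2 occurrences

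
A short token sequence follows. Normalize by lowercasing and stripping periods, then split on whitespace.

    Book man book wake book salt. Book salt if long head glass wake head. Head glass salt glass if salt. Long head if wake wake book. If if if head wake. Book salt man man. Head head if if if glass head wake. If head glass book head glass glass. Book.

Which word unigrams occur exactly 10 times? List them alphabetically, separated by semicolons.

Unigram counts meeting the condition (exactly 10 times):
  head: 10
  if: 10

head; if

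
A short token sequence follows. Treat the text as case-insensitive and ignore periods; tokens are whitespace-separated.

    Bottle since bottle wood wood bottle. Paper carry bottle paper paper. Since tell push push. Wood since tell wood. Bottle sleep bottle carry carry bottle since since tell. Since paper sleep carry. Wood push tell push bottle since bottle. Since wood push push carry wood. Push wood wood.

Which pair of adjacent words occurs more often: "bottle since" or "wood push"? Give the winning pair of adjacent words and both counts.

"bottle since" (4 vs 3)

"bottle since": 4 occurrences
"wood push": 3 occurrences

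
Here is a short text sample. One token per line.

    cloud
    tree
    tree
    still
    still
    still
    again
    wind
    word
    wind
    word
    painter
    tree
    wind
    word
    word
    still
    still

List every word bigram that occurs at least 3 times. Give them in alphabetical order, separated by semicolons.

still still; wind word

Bigram counts meeting the condition (at least 3 times):
  still still: 3
  wind word: 3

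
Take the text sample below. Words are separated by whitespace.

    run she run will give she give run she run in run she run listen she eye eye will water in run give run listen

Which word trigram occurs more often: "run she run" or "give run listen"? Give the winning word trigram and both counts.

"run she run": 3 occurrences
"give run listen": 1 occurrence

"run she run" (3 vs 1)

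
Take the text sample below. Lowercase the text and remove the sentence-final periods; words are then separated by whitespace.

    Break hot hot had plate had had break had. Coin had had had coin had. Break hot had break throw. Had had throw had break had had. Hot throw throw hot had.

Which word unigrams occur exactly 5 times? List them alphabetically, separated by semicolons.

Unigram counts meeting the condition (exactly 5 times):
  break: 5
  hot: 5

break; hot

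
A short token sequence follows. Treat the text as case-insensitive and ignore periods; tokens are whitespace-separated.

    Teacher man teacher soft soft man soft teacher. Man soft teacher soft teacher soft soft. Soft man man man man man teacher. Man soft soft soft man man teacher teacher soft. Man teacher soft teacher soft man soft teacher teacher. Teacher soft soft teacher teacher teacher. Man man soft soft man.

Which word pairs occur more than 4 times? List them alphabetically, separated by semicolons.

man man; man soft; soft man; soft soft; soft teacher; teacher soft; teacher teacher

Bigram counts meeting the condition (more than 4 times):
  man man: 6
  man soft: 5
  soft man: 6
  soft soft: 7
  soft teacher: 6
  teacher soft: 7
  teacher teacher: 5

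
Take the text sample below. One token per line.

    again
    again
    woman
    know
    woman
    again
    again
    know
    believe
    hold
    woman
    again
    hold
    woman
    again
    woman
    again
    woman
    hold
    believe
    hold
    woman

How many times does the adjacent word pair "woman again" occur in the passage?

Scanning the 21 overlapping bigram windows for "woman again":
  position 5–6: woman again
  position 11–12: woman again
  position 14–15: woman again
  position 16–17: woman again

4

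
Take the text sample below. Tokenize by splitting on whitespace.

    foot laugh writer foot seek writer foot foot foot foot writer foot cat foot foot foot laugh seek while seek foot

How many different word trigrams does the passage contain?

21 tokens → 19 trigram windows in total.
Repeated trigrams (each contributes count−1 duplicates):
  foot foot foot: 3
2 duplicate windows → 19 − 2 = 17 distinct.

17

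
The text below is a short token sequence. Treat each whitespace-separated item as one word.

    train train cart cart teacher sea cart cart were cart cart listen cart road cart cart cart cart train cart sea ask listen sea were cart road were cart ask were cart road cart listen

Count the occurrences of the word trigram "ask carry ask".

Scanning the 33 overlapping trigram windows for "ask carry ask":
  (none found)

0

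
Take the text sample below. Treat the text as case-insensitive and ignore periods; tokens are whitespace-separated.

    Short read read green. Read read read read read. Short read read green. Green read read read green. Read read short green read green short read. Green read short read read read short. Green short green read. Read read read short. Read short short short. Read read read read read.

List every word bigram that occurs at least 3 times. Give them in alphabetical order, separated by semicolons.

green read; read green; read read; read short; short green; short read

Bigram counts meeting the condition (at least 3 times):
  green read: 6
  read green: 5
  read read: 18
  read short: 6
  short green: 3
  short read: 6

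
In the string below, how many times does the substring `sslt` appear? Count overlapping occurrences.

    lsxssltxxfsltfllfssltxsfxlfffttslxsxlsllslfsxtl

Sliding a length-4 window over the 47 characters (44 positions):
  position 4–7: sslt
  position 18–21: sslt

2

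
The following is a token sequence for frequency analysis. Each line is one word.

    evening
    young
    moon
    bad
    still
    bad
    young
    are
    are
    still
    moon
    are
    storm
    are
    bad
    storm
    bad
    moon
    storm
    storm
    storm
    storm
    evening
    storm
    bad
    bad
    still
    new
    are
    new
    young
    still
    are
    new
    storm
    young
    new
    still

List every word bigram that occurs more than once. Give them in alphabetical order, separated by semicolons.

are new; bad still; storm bad; storm storm

Bigram counts meeting the condition (more than once):
  are new: 2
  bad still: 2
  storm bad: 2
  storm storm: 3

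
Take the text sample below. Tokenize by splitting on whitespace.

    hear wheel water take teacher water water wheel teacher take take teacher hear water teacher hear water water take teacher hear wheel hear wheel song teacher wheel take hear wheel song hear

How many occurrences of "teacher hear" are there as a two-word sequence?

3

Scanning the 31 overlapping bigram windows for "teacher hear":
  position 12–13: teacher hear
  position 15–16: teacher hear
  position 20–21: teacher hear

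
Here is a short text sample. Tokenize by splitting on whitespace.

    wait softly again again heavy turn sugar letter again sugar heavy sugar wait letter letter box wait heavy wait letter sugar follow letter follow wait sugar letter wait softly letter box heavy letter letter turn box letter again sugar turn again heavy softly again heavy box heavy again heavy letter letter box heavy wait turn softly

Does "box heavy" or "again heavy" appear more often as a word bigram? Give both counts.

"again heavy" (4 vs 3)

"box heavy": 3 occurrences
"again heavy": 4 occurrences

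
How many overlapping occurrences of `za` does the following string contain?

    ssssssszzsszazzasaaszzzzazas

Sliding a length-2 window over the 28 characters (27 positions):
  position 12–13: za
  position 15–16: za
  position 24–25: za
  position 26–27: za

4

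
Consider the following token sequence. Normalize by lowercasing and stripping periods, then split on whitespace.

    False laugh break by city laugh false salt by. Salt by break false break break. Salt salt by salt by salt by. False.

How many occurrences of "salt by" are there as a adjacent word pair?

Scanning the 22 overlapping bigram windows for "salt by":
  position 8–9: salt by
  position 10–11: salt by
  position 17–18: salt by
  position 19–20: salt by
  position 21–22: salt by

5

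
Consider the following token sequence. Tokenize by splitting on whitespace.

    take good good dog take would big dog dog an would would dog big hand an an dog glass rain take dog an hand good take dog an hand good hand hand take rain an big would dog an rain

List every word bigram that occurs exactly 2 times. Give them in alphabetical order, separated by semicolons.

an hand; hand good; take dog; would dog

Bigram counts meeting the condition (exactly 2 times):
  an hand: 2
  hand good: 2
  take dog: 2
  would dog: 2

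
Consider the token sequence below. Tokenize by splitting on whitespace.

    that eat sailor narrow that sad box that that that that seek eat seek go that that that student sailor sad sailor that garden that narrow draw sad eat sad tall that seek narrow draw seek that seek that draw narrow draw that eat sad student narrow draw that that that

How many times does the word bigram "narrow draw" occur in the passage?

4

Scanning the 50 overlapping bigram windows for "narrow draw":
  position 26–27: narrow draw
  position 34–35: narrow draw
  position 41–42: narrow draw
  position 47–48: narrow draw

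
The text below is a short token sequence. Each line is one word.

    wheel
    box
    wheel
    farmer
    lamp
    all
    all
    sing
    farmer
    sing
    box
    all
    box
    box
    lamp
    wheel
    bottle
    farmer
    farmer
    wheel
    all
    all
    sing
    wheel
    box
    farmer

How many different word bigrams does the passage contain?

22

26 tokens → 25 bigram windows in total.
Repeated bigrams (each contributes count−1 duplicates):
  all all: 2
  all sing: 2
  wheel box: 2
3 duplicate windows → 25 − 3 = 22 distinct.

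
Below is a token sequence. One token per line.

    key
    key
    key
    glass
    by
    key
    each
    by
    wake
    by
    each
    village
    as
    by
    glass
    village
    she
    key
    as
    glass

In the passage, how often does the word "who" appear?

Scanning the 20 tokens for "who":
  (none found)

0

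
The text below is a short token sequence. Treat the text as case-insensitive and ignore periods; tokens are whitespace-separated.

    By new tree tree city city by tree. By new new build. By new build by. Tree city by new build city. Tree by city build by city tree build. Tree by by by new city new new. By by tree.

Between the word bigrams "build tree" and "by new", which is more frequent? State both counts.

"by new" (5 vs 1)

"build tree": 1 occurrence
"by new": 5 occurrences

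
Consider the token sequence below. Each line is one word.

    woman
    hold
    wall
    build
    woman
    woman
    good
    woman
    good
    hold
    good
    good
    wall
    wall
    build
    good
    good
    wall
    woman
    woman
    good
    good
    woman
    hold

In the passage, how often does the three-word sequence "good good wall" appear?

2

Scanning the 22 overlapping trigram windows for "good good wall":
  position 11–13: good good wall
  position 16–18: good good wall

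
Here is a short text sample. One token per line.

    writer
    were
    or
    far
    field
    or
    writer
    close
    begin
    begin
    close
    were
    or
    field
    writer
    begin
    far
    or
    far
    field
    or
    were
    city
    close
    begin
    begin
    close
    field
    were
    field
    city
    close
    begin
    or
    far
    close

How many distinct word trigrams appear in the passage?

36 tokens → 34 trigram windows in total.
Repeated trigrams (each contributes count−1 duplicates):
  begin begin close: 2
  city close begin: 2
  close begin begin: 2
  far field or: 2
  or far field: 2
5 duplicate windows → 34 − 5 = 29 distinct.

29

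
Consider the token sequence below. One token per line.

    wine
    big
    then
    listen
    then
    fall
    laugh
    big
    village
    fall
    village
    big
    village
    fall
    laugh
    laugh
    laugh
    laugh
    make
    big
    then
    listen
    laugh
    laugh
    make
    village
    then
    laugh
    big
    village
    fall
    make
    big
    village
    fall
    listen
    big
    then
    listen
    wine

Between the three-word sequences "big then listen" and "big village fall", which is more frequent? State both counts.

"big village fall" (4 vs 3)

"big then listen": 3 occurrences
"big village fall": 4 occurrences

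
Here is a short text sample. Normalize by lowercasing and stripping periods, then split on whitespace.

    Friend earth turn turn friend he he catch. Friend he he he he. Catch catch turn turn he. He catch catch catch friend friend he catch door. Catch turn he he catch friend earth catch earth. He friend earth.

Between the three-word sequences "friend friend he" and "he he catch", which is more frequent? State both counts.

"he he catch" (4 vs 1)

"friend friend he": 1 occurrence
"he he catch": 4 occurrences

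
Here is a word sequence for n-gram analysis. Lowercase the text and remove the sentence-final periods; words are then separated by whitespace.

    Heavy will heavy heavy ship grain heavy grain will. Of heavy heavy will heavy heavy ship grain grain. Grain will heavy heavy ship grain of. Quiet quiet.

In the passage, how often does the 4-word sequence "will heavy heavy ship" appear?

Scanning the 24 overlapping 4-gram windows for "will heavy heavy ship":
  position 2–5: will heavy heavy ship
  position 13–16: will heavy heavy ship
  position 20–23: will heavy heavy ship

3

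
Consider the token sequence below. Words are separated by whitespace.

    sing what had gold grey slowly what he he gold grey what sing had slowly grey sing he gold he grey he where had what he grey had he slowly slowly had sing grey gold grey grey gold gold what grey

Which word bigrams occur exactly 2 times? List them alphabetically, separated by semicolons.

Bigram counts meeting the condition (exactly 2 times):
  grey gold: 2
  he gold: 2
  he grey: 2
  what he: 2

grey gold; he gold; he grey; what he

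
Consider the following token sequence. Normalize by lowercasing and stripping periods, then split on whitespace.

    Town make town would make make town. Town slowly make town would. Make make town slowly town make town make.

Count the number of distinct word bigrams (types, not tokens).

9

20 tokens → 19 bigram windows in total.
Repeated bigrams (each contributes count−1 duplicates):
  make town: 5
  town make: 3
  make make: 2
  town slowly: 2
  town would: 2
  would make: 2
10 duplicate windows → 19 − 10 = 9 distinct.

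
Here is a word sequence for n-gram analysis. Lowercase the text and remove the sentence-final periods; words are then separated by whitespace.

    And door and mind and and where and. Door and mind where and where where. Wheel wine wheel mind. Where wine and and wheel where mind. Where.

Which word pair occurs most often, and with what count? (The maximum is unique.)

"mind where", 3 times

Bigram frequencies (highest first):
  mind where: 3
  and door: 2
  door and: 2
  and mind: 2
  and and: 2
  and where: 2
  … (12 more, each ≤ 2)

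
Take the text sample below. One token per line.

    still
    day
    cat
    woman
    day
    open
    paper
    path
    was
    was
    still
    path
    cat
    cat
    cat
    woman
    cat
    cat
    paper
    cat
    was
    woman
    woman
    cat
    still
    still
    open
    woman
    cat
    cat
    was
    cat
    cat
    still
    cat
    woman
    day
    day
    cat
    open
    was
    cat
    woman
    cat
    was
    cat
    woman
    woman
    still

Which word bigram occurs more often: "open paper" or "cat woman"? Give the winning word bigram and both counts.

"cat woman" (5 vs 1)

"open paper": 1 occurrence
"cat woman": 5 occurrences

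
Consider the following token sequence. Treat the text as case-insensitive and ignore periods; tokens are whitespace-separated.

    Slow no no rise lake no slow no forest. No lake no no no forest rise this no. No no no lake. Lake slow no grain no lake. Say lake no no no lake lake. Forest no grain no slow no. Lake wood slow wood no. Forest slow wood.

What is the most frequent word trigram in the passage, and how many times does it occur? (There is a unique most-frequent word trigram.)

"no no no", 4 times

Trigram frequencies (highest first):
  no no no: 4
  no slow no: 2
  lake no no: 2
  no no lake: 2
  no lake lake: 2
  no grain no: 2
  … (33 more, each ≤ 1)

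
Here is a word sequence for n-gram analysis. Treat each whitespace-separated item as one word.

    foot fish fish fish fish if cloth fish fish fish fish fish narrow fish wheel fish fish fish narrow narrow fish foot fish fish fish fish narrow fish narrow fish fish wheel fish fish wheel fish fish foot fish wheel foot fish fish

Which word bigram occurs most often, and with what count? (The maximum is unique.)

Bigram frequencies (highest first):
  fish fish: 16
  foot fish: 4
  fish narrow: 4
  narrow fish: 4
  fish wheel: 4
  wheel fish: 3
  … (6 more, each ≤ 2)

"fish fish", 16 times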